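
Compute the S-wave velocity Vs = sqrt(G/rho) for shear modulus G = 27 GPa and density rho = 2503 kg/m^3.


Convert G to Pa: G = 27e9 Pa
Compute G/rho = 27e9 / 2503 = 10787055.5334
Vs = sqrt(10787055.5334) = 3284.37 m/s

3284.37


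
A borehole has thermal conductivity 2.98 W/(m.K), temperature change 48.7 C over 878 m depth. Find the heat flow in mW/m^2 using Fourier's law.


q = k * dT / dz * 1000
= 2.98 * 48.7 / 878 * 1000
= 0.165292 * 1000
= 165.2916 mW/m^2

165.2916


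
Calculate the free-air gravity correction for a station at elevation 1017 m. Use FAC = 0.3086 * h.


FAC = 0.3086 * h
= 0.3086 * 1017
= 313.8462 mGal

313.8462


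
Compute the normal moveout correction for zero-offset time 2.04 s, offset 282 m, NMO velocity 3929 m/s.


x/Vnmo = 282/3929 = 0.071774
(x/Vnmo)^2 = 0.005152
t0^2 = 4.1616
sqrt(4.1616 + 0.005152) = 2.041262
dt = 2.041262 - 2.04 = 0.001262

0.001262


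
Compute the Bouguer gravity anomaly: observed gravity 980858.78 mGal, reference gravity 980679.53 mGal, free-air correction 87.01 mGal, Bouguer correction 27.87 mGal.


BA = g_obs - g_ref + FAC - BC
= 980858.78 - 980679.53 + 87.01 - 27.87
= 238.39 mGal

238.39


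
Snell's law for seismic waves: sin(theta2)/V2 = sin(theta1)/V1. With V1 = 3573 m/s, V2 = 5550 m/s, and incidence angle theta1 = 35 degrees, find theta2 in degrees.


sin(theta1) = sin(35 deg) = 0.573576
sin(theta2) = V2/V1 * sin(theta1) = 5550/3573 * 0.573576 = 0.890946
theta2 = arcsin(0.890946) = 62.9923 degrees

62.9923


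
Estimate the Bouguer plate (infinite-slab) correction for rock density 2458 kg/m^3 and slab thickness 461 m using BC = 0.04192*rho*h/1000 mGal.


BC = 0.04192 * rho * h / 1000
= 0.04192 * 2458 * 461 / 1000
= 47.5011 mGal

47.5011


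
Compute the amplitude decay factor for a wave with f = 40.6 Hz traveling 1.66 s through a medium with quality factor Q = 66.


pi*f*t/Q = pi*40.6*1.66/66 = 3.208042
A/A0 = exp(-3.208042) = 0.040436

0.040436


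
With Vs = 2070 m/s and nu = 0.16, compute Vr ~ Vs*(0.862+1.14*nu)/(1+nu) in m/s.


Numerator factor = 0.862 + 1.14*0.16 = 1.0444
Denominator = 1 + 0.16 = 1.16
Vr = 2070 * 1.0444 / 1.16 = 1863.71 m/s

1863.71


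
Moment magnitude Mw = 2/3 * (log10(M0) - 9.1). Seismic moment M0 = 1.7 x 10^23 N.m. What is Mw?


log10(M0) = log10(1.7 x 10^23) = 23.2304
Mw = 2/3 * (23.2304 - 9.1)
= 2/3 * 14.1304
= 9.42

9.42


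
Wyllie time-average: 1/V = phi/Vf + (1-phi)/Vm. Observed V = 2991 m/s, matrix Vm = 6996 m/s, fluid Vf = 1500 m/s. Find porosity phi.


1/V - 1/Vm = 1/2991 - 1/6996 = 0.0001914
1/Vf - 1/Vm = 1/1500 - 1/6996 = 0.00052373
phi = 0.0001914 / 0.00052373 = 0.3655

0.3655


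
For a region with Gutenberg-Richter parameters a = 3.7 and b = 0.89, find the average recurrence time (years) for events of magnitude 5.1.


log10(N) = 3.7 - 0.89*5.1 = -0.839
N = 10^-0.839 = 0.144877
T = 1/N = 1/0.144877 = 6.9024 years

6.9024


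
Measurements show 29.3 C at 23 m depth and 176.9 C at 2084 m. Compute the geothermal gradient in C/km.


dT = 176.9 - 29.3 = 147.6 C
dz = 2084 - 23 = 2061 m
gradient = dT/dz * 1000 = 147.6/2061 * 1000 = 71.6157 C/km

71.6157


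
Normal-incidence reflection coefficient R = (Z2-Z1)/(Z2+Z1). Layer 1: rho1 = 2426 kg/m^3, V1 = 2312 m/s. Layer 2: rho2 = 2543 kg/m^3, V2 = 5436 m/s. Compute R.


Z1 = 2426 * 2312 = 5608912
Z2 = 2543 * 5436 = 13823748
R = (13823748 - 5608912) / (13823748 + 5608912) = 8214836 / 19432660 = 0.4227

0.4227


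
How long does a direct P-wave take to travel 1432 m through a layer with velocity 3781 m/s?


t = x / V
= 1432 / 3781
= 0.3787 s

0.3787


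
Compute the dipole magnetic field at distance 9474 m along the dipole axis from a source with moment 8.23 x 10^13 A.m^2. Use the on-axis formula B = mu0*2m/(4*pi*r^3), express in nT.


m = 8.23 x 10^13 = 82300000000000 A.m^2
2m = 164600000000000 A.m^2
r^3 = 9474^3 = 850354748424
B = (4pi*10^-7) * 164600000000000 / (4*pi * 850354748424) * 1e9
= 206842460.312352 / 10685872922376.14 * 1e9
= 19356.6274 nT

19356.6274


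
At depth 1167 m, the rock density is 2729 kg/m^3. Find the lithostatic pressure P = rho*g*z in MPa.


P = rho * g * z / 1e6
= 2729 * 9.81 * 1167 / 1e6
= 31242328.83 / 1e6
= 31.2423 MPa

31.2423


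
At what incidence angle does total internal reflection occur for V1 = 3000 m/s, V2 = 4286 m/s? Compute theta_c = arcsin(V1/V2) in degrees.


V1/V2 = 3000/4286 = 0.699953
theta_c = arcsin(0.699953) = 44.4233 degrees

44.4233


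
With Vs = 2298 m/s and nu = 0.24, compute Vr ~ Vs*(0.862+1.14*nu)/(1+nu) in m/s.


Numerator factor = 0.862 + 1.14*0.24 = 1.1356
Denominator = 1 + 0.24 = 1.24
Vr = 2298 * 1.1356 / 1.24 = 2104.52 m/s

2104.52


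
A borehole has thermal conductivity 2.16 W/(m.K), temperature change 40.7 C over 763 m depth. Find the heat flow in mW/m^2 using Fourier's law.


q = k * dT / dz * 1000
= 2.16 * 40.7 / 763 * 1000
= 0.115219 * 1000
= 115.2189 mW/m^2

115.2189


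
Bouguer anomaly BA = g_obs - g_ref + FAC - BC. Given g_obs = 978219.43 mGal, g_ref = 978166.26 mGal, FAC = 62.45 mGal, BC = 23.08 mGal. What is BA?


BA = g_obs - g_ref + FAC - BC
= 978219.43 - 978166.26 + 62.45 - 23.08
= 92.54 mGal

92.54


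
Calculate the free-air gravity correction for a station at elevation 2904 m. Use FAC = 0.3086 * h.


FAC = 0.3086 * h
= 0.3086 * 2904
= 896.1744 mGal

896.1744


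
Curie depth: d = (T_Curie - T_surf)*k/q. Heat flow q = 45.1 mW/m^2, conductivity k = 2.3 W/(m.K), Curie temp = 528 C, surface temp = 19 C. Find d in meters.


T_Curie - T_surf = 528 - 19 = 509 C
Convert q to W/m^2: 45.1 mW/m^2 = 0.0451 W/m^2
d = 509 * 2.3 / 0.0451 = 25957.87 m

25957.87


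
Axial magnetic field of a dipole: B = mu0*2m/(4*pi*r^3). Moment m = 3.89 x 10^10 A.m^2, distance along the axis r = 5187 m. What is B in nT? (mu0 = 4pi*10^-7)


m = 3.89 x 10^10 = 38900000000 A.m^2
2m = 77800000000 A.m^2
r^3 = 5187^3 = 139556074203
B = (4pi*10^-7) * 77800000000 / (4*pi * 139556074203) * 1e9
= 97766.36338 / 1753713349919.91 * 1e9
= 55.7482 nT

55.7482


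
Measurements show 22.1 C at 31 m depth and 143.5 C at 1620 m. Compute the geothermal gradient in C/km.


dT = 143.5 - 22.1 = 121.4 C
dz = 1620 - 31 = 1589 m
gradient = dT/dz * 1000 = 121.4/1589 * 1000 = 76.4003 C/km

76.4003


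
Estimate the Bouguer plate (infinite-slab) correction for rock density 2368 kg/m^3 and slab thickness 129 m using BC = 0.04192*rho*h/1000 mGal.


BC = 0.04192 * rho * h / 1000
= 0.04192 * 2368 * 129 / 1000
= 12.8054 mGal

12.8054


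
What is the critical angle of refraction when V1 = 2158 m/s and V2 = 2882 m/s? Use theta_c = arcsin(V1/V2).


V1/V2 = 2158/2882 = 0.748786
theta_c = arcsin(0.748786) = 48.4853 degrees

48.4853


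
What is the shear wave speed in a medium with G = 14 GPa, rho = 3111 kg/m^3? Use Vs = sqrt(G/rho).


Convert G to Pa: G = 14e9 Pa
Compute G/rho = 14e9 / 3111 = 4500160.72
Vs = sqrt(4500160.72) = 2121.36 m/s

2121.36


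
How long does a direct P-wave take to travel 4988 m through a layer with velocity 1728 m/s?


t = x / V
= 4988 / 1728
= 2.8866 s

2.8866


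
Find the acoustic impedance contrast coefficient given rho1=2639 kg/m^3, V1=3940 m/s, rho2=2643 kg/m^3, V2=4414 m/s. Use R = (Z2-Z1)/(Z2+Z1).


Z1 = 2639 * 3940 = 10397660
Z2 = 2643 * 4414 = 11666202
R = (11666202 - 10397660) / (11666202 + 10397660) = 1268542 / 22063862 = 0.0575

0.0575


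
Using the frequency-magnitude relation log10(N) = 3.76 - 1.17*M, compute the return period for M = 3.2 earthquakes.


log10(N) = 3.76 - 1.17*3.2 = 0.016
N = 10^0.016 = 1.037528
T = 1/N = 1/1.037528 = 0.9638 years

0.9638


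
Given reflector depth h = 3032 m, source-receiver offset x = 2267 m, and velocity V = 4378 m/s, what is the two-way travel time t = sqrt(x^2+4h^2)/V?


x^2 + 4h^2 = 2267^2 + 4*3032^2 = 5139289 + 36772096 = 41911385
sqrt(41911385) = 6473.9003
t = 6473.9003 / 4378 = 1.4787 s

1.4787


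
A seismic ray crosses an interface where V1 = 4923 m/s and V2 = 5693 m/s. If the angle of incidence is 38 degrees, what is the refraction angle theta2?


sin(theta1) = sin(38 deg) = 0.615661
sin(theta2) = V2/V1 * sin(theta1) = 5693/4923 * 0.615661 = 0.711956
theta2 = arcsin(0.711956) = 45.3943 degrees

45.3943


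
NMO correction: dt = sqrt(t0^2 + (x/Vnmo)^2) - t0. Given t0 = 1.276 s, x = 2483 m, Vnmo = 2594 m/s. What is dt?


x/Vnmo = 2483/2594 = 0.957209
(x/Vnmo)^2 = 0.916249
t0^2 = 1.628176
sqrt(1.628176 + 0.916249) = 1.595125
dt = 1.595125 - 1.276 = 0.319125

0.319125


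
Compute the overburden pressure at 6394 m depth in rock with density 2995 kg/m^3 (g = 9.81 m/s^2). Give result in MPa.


P = rho * g * z / 1e6
= 2995 * 9.81 * 6394 / 1e6
= 187861794.3 / 1e6
= 187.8618 MPa

187.8618


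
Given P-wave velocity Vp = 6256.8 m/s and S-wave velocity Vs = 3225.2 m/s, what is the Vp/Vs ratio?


Vp/Vs = 6256.8 / 3225.2
= 1.94

1.94


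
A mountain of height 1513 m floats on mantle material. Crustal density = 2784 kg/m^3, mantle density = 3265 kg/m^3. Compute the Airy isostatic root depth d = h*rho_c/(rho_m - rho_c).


rho_m - rho_c = 3265 - 2784 = 481
d = 1513 * 2784 / 481
= 4212192 / 481
= 8757.16 m

8757.16


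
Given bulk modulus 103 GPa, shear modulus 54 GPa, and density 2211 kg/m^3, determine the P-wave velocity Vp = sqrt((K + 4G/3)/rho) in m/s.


First compute the effective modulus:
K + 4G/3 = 103e9 + 4*54e9/3 = 175000000000.0 Pa
Then divide by density:
175000000000.0 / 2211 = 79149706.0154 Pa/(kg/m^3)
Take the square root:
Vp = sqrt(79149706.0154) = 8896.61 m/s

8896.61


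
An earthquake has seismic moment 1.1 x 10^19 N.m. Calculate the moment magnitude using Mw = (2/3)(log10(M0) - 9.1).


log10(M0) = log10(1.1 x 10^19) = 19.0414
Mw = 2/3 * (19.0414 - 9.1)
= 2/3 * 9.9414
= 6.63

6.63


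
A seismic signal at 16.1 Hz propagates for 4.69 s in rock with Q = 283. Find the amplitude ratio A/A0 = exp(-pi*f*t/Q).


pi*f*t/Q = pi*16.1*4.69/283 = 0.838228
A/A0 = exp(-0.838228) = 0.432476

0.432476


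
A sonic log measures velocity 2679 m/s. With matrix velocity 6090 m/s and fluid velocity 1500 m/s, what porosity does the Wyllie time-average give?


1/V - 1/Vm = 1/2679 - 1/6090 = 0.00020907
1/Vf - 1/Vm = 1/1500 - 1/6090 = 0.00050246
phi = 0.00020907 / 0.00050246 = 0.4161

0.4161


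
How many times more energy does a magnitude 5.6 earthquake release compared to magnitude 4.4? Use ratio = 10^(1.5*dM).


M2 - M1 = 5.6 - 4.4 = 1.2
1.5 * 1.2 = 1.8
ratio = 10^1.8 = 63.1

63.1


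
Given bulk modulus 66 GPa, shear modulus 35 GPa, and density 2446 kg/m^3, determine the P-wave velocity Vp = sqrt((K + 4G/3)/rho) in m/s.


First compute the effective modulus:
K + 4G/3 = 66e9 + 4*35e9/3 = 112666666666.67 Pa
Then divide by density:
112666666666.67 / 2446 = 46061597.1654 Pa/(kg/m^3)
Take the square root:
Vp = sqrt(46061597.1654) = 6786.87 m/s

6786.87


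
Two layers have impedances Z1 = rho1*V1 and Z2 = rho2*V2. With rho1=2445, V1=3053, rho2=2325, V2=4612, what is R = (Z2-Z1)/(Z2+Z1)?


Z1 = 2445 * 3053 = 7464585
Z2 = 2325 * 4612 = 10722900
R = (10722900 - 7464585) / (10722900 + 7464585) = 3258315 / 18187485 = 0.1792

0.1792


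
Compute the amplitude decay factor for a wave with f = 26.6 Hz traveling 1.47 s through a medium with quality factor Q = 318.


pi*f*t/Q = pi*26.6*1.47/318 = 0.386297
A/A0 = exp(-0.386297) = 0.679568

0.679568


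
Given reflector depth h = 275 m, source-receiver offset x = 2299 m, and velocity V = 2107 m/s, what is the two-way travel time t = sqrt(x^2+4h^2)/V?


x^2 + 4h^2 = 2299^2 + 4*275^2 = 5285401 + 302500 = 5587901
sqrt(5587901) = 2363.8742
t = 2363.8742 / 2107 = 1.1219 s

1.1219


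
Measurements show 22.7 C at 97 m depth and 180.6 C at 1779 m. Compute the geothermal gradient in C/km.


dT = 180.6 - 22.7 = 157.9 C
dz = 1779 - 97 = 1682 m
gradient = dT/dz * 1000 = 157.9/1682 * 1000 = 93.8763 C/km

93.8763


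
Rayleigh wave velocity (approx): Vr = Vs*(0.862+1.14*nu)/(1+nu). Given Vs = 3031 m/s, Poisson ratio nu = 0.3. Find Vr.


Numerator factor = 0.862 + 1.14*0.3 = 1.204
Denominator = 1 + 0.3 = 1.3
Vr = 3031 * 1.204 / 1.3 = 2807.17 m/s

2807.17


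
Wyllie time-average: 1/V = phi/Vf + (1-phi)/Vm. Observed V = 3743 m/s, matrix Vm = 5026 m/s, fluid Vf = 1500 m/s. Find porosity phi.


1/V - 1/Vm = 1/3743 - 1/5026 = 6.82e-05
1/Vf - 1/Vm = 1/1500 - 1/5026 = 0.0004677
phi = 6.82e-05 / 0.0004677 = 0.1458

0.1458


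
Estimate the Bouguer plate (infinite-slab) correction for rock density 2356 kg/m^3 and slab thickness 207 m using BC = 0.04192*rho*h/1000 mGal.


BC = 0.04192 * rho * h / 1000
= 0.04192 * 2356 * 207 / 1000
= 20.444 mGal

20.444


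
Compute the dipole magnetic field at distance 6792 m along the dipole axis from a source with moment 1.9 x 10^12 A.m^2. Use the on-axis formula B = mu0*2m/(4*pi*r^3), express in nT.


m = 1.9 x 10^12 = 1900000000000 A.m^2
2m = 3800000000000 A.m^2
r^3 = 6792^3 = 313323545088
B = (4pi*10^-7) * 3800000000000 / (4*pi * 313323545088) * 1e9
= 4775220.833456 / 3937339789780.68 * 1e9
= 1212.8038 nT

1212.8038


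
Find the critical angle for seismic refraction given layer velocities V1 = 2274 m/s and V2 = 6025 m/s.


V1/V2 = 2274/6025 = 0.377427
theta_c = arcsin(0.377427) = 22.1744 degrees

22.1744


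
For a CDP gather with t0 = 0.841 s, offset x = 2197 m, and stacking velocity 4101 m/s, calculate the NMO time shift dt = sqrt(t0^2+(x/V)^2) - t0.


x/Vnmo = 2197/4101 = 0.535723
(x/Vnmo)^2 = 0.286999
t0^2 = 0.707281
sqrt(0.707281 + 0.286999) = 0.997136
dt = 0.997136 - 0.841 = 0.156136

0.156136


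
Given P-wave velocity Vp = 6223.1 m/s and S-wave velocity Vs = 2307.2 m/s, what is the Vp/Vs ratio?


Vp/Vs = 6223.1 / 2307.2
= 2.6973

2.6973


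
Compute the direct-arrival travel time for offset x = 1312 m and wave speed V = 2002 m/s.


t = x / V
= 1312 / 2002
= 0.6553 s

0.6553


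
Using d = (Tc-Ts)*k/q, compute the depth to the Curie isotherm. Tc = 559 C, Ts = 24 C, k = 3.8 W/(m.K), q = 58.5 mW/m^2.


T_Curie - T_surf = 559 - 24 = 535 C
Convert q to W/m^2: 58.5 mW/m^2 = 0.0585 W/m^2
d = 535 * 3.8 / 0.0585 = 34752.14 m

34752.14


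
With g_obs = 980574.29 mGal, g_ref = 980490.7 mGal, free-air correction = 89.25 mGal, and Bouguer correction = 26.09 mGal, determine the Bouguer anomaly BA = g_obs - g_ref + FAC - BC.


BA = g_obs - g_ref + FAC - BC
= 980574.29 - 980490.7 + 89.25 - 26.09
= 146.75 mGal

146.75


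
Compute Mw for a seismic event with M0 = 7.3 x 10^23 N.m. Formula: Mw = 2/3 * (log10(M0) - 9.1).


log10(M0) = log10(7.3 x 10^23) = 23.8633
Mw = 2/3 * (23.8633 - 9.1)
= 2/3 * 14.7633
= 9.84

9.84


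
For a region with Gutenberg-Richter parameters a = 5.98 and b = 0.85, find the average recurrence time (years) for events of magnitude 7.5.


log10(N) = 5.98 - 0.85*7.5 = -0.395
N = 10^-0.395 = 0.402717
T = 1/N = 1/0.402717 = 2.4831 years

2.4831


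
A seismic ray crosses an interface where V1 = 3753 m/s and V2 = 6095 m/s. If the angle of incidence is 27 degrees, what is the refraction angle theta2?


sin(theta1) = sin(27 deg) = 0.45399
sin(theta2) = V2/V1 * sin(theta1) = 6095/3753 * 0.45399 = 0.737296
theta2 = arcsin(0.737296) = 47.5016 degrees

47.5016


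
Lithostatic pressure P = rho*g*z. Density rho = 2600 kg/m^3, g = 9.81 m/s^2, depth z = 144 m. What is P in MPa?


P = rho * g * z / 1e6
= 2600 * 9.81 * 144 / 1e6
= 3672864.0 / 1e6
= 3.6729 MPa

3.6729


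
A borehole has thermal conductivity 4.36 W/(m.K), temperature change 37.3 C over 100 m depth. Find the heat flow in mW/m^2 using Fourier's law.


q = k * dT / dz * 1000
= 4.36 * 37.3 / 100 * 1000
= 1.62628 * 1000
= 1626.28 mW/m^2

1626.28


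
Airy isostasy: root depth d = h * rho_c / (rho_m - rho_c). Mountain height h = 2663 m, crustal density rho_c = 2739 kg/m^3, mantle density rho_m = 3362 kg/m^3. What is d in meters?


rho_m - rho_c = 3362 - 2739 = 623
d = 2663 * 2739 / 623
= 7293957 / 623
= 11707.8 m

11707.8


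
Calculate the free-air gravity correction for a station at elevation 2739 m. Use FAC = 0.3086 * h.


FAC = 0.3086 * h
= 0.3086 * 2739
= 845.2554 mGal

845.2554


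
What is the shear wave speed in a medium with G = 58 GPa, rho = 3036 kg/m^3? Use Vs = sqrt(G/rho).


Convert G to Pa: G = 58e9 Pa
Compute G/rho = 58e9 / 3036 = 19104084.3215
Vs = sqrt(19104084.3215) = 4370.82 m/s

4370.82


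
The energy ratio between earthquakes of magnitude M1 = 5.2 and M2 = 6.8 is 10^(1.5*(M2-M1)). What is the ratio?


M2 - M1 = 6.8 - 5.2 = 1.6
1.5 * 1.6 = 2.4
ratio = 10^2.4 = 251.19

251.19


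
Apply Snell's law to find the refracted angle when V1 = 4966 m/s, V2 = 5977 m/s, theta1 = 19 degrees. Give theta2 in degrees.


sin(theta1) = sin(19 deg) = 0.325568
sin(theta2) = V2/V1 * sin(theta1) = 5977/4966 * 0.325568 = 0.391849
theta2 = arcsin(0.391849) = 23.0696 degrees

23.0696


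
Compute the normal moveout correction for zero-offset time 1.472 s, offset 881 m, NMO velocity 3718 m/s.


x/Vnmo = 881/3718 = 0.236955
(x/Vnmo)^2 = 0.056148
t0^2 = 2.166784
sqrt(2.166784 + 0.056148) = 1.49095
dt = 1.49095 - 1.472 = 0.01895

0.01895


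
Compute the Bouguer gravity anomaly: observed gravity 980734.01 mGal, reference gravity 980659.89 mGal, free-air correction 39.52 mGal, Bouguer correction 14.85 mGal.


BA = g_obs - g_ref + FAC - BC
= 980734.01 - 980659.89 + 39.52 - 14.85
= 98.79 mGal

98.79


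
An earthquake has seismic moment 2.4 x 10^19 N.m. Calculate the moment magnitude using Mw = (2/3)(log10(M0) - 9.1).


log10(M0) = log10(2.4 x 10^19) = 19.3802
Mw = 2/3 * (19.3802 - 9.1)
= 2/3 * 10.2802
= 6.85

6.85


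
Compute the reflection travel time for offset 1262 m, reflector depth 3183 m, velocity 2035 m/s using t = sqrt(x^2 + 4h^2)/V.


x^2 + 4h^2 = 1262^2 + 4*3183^2 = 1592644 + 40525956 = 42118600
sqrt(42118600) = 6489.8844
t = 6489.8844 / 2035 = 3.1891 s

3.1891


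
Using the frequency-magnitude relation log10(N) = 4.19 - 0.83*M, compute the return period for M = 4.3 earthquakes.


log10(N) = 4.19 - 0.83*4.3 = 0.621
N = 10^0.621 = 4.178304
T = 1/N = 1/4.178304 = 0.2393 years

0.2393


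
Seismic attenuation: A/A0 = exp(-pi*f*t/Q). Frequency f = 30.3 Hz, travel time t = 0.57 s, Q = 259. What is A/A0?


pi*f*t/Q = pi*30.3*0.57/259 = 0.209492
A/A0 = exp(-0.209492) = 0.810996

0.810996


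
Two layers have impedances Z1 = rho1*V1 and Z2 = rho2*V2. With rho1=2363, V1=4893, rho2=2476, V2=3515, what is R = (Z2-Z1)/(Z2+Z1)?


Z1 = 2363 * 4893 = 11562159
Z2 = 2476 * 3515 = 8703140
R = (8703140 - 11562159) / (8703140 + 11562159) = -2859019 / 20265299 = -0.1411

-0.1411


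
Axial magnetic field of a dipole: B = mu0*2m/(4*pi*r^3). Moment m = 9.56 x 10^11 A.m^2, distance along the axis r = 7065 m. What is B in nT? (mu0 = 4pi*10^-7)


m = 9.56 x 10^11 = 956000000000 A.m^2
2m = 1912000000000 A.m^2
r^3 = 7065^3 = 352643999625
B = (4pi*10^-7) * 1912000000000 / (4*pi * 352643999625) * 1e9
= 2402690.061465 / 4431455194217.69 * 1e9
= 542.1899 nT

542.1899


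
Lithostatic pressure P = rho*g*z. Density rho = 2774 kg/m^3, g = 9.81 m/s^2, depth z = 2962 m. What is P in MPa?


P = rho * g * z / 1e6
= 2774 * 9.81 * 2962 / 1e6
= 80604728.28 / 1e6
= 80.6047 MPa

80.6047


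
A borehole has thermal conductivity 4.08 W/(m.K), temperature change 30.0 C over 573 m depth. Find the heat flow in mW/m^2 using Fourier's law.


q = k * dT / dz * 1000
= 4.08 * 30.0 / 573 * 1000
= 0.213613 * 1000
= 213.6126 mW/m^2

213.6126


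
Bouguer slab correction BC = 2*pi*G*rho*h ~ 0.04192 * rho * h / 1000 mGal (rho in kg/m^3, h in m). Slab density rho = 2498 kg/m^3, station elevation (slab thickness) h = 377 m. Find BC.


BC = 0.04192 * rho * h / 1000
= 0.04192 * 2498 * 377 / 1000
= 39.478 mGal

39.478


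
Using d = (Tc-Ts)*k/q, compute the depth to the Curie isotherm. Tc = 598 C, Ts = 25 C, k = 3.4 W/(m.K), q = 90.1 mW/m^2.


T_Curie - T_surf = 598 - 25 = 573 C
Convert q to W/m^2: 90.1 mW/m^2 = 0.0901 W/m^2
d = 573 * 3.4 / 0.0901 = 21622.64 m

21622.64


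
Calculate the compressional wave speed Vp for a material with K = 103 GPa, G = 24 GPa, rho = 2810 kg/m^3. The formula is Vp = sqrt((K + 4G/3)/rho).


First compute the effective modulus:
K + 4G/3 = 103e9 + 4*24e9/3 = 135000000000.0 Pa
Then divide by density:
135000000000.0 / 2810 = 48042704.6263 Pa/(kg/m^3)
Take the square root:
Vp = sqrt(48042704.6263) = 6931.28 m/s

6931.28


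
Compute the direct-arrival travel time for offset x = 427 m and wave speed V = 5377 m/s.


t = x / V
= 427 / 5377
= 0.0794 s

0.0794


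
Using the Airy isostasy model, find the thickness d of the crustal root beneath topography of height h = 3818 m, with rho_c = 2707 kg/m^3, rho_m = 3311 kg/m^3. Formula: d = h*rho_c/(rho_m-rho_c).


rho_m - rho_c = 3311 - 2707 = 604
d = 3818 * 2707 / 604
= 10335326 / 604
= 17111.47 m

17111.47


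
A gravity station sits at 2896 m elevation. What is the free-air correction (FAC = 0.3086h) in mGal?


FAC = 0.3086 * h
= 0.3086 * 2896
= 893.7056 mGal

893.7056


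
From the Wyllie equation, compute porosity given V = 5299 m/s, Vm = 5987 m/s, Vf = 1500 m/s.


1/V - 1/Vm = 1/5299 - 1/5987 = 2.169e-05
1/Vf - 1/Vm = 1/1500 - 1/5987 = 0.00049964
phi = 2.169e-05 / 0.00049964 = 0.0434

0.0434


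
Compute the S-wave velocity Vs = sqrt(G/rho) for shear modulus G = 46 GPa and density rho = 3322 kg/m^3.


Convert G to Pa: G = 46e9 Pa
Compute G/rho = 46e9 / 3322 = 13847080.0722
Vs = sqrt(13847080.0722) = 3721.17 m/s

3721.17


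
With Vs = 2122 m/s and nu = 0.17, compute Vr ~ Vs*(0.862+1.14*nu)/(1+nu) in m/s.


Numerator factor = 0.862 + 1.14*0.17 = 1.0558
Denominator = 1 + 0.17 = 1.17
Vr = 2122 * 1.0558 / 1.17 = 1914.88 m/s

1914.88


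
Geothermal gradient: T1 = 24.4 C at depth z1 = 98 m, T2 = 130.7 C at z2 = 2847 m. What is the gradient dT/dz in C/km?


dT = 130.7 - 24.4 = 106.3 C
dz = 2847 - 98 = 2749 m
gradient = dT/dz * 1000 = 106.3/2749 * 1000 = 38.6686 C/km

38.6686


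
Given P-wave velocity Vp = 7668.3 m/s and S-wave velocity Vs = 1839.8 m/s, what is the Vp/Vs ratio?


Vp/Vs = 7668.3 / 1839.8
= 4.168

4.168


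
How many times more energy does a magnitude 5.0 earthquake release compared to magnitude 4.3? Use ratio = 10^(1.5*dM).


M2 - M1 = 5.0 - 4.3 = 0.7
1.5 * 0.7 = 1.05
ratio = 10^1.05 = 11.22

11.22


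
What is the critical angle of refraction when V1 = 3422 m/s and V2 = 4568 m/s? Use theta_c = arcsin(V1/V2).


V1/V2 = 3422/4568 = 0.749124
theta_c = arcsin(0.749124) = 48.5146 degrees

48.5146


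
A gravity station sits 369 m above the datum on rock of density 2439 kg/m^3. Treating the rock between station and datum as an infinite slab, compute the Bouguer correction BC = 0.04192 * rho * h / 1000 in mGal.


BC = 0.04192 * rho * h / 1000
= 0.04192 * 2439 * 369 / 1000
= 37.7276 mGal

37.7276


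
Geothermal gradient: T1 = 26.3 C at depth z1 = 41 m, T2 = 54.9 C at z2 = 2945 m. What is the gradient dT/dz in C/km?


dT = 54.9 - 26.3 = 28.6 C
dz = 2945 - 41 = 2904 m
gradient = dT/dz * 1000 = 28.6/2904 * 1000 = 9.8485 C/km

9.8485


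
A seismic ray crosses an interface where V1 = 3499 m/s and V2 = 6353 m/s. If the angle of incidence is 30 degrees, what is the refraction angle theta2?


sin(theta1) = sin(30 deg) = 0.5
sin(theta2) = V2/V1 * sin(theta1) = 6353/3499 * 0.5 = 0.907831
theta2 = arcsin(0.907831) = 65.2073 degrees

65.2073


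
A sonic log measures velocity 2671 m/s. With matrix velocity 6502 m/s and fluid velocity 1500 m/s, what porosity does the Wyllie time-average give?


1/V - 1/Vm = 1/2671 - 1/6502 = 0.00022059
1/Vf - 1/Vm = 1/1500 - 1/6502 = 0.00051287
phi = 0.00022059 / 0.00051287 = 0.4301

0.4301


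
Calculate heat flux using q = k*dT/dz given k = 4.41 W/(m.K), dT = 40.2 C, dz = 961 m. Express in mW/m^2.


q = k * dT / dz * 1000
= 4.41 * 40.2 / 961 * 1000
= 0.184477 * 1000
= 184.4766 mW/m^2

184.4766


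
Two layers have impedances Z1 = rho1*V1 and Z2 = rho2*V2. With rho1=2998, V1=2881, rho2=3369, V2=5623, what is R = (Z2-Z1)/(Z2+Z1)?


Z1 = 2998 * 2881 = 8637238
Z2 = 3369 * 5623 = 18943887
R = (18943887 - 8637238) / (18943887 + 8637238) = 10306649 / 27581125 = 0.3737

0.3737


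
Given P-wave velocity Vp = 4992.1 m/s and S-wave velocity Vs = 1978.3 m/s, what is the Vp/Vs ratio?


Vp/Vs = 4992.1 / 1978.3
= 2.5234

2.5234


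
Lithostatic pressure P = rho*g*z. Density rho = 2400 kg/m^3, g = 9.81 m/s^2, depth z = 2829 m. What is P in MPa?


P = rho * g * z / 1e6
= 2400 * 9.81 * 2829 / 1e6
= 66605976.0 / 1e6
= 66.606 MPa

66.606


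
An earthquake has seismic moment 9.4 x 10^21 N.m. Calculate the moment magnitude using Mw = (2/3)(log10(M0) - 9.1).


log10(M0) = log10(9.4 x 10^21) = 21.9731
Mw = 2/3 * (21.9731 - 9.1)
= 2/3 * 12.8731
= 8.58

8.58


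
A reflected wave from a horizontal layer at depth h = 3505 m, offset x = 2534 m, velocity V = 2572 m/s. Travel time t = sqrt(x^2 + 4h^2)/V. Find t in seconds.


x^2 + 4h^2 = 2534^2 + 4*3505^2 = 6421156 + 49140100 = 55561256
sqrt(55561256) = 7453.9423
t = 7453.9423 / 2572 = 2.8981 s

2.8981


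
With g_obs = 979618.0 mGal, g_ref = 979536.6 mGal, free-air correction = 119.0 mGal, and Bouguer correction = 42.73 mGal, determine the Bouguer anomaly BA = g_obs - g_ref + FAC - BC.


BA = g_obs - g_ref + FAC - BC
= 979618.0 - 979536.6 + 119.0 - 42.73
= 157.67 mGal

157.67


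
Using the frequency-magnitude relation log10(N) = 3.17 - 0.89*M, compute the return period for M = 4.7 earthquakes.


log10(N) = 3.17 - 0.89*4.7 = -1.013
N = 10^-1.013 = 0.097051
T = 1/N = 1/0.097051 = 10.3039 years

10.3039


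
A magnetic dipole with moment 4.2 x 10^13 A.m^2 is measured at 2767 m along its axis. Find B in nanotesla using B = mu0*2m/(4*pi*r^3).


m = 4.2 x 10^13 = 42000000000000 A.m^2
2m = 84000000000000 A.m^2
r^3 = 2767^3 = 21184951663
B = (4pi*10^-7) * 84000000000000 / (4*pi * 21184951663) * 1e9
= 105557513.160617 / 266217954044.54 * 1e9
= 396507.8672 nT

396507.8672


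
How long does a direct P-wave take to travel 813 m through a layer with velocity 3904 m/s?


t = x / V
= 813 / 3904
= 0.2082 s

0.2082


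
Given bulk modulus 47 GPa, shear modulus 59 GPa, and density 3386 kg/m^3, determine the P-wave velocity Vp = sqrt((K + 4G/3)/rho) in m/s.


First compute the effective modulus:
K + 4G/3 = 47e9 + 4*59e9/3 = 125666666666.67 Pa
Then divide by density:
125666666666.67 / 3386 = 37113605.0404 Pa/(kg/m^3)
Take the square root:
Vp = sqrt(37113605.0404) = 6092.09 m/s

6092.09


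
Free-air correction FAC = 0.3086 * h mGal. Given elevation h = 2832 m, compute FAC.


FAC = 0.3086 * h
= 0.3086 * 2832
= 873.9552 mGal

873.9552


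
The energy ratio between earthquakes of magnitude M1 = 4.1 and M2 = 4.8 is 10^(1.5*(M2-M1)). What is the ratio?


M2 - M1 = 4.8 - 4.1 = 0.7
1.5 * 0.7 = 1.05
ratio = 10^1.05 = 11.22

11.22


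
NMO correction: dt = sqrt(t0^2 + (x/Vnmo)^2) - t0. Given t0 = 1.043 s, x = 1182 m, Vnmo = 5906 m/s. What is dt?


x/Vnmo = 1182/5906 = 0.200135
(x/Vnmo)^2 = 0.040054
t0^2 = 1.087849
sqrt(1.087849 + 0.040054) = 1.062028
dt = 1.062028 - 1.043 = 0.019028

0.019028


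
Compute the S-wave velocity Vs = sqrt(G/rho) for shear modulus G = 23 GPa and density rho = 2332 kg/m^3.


Convert G to Pa: G = 23e9 Pa
Compute G/rho = 23e9 / 2332 = 9862778.7307
Vs = sqrt(9862778.7307) = 3140.51 m/s

3140.51


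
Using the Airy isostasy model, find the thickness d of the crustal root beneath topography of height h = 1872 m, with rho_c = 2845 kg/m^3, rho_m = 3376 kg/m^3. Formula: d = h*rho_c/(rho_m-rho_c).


rho_m - rho_c = 3376 - 2845 = 531
d = 1872 * 2845 / 531
= 5325840 / 531
= 10029.83 m

10029.83


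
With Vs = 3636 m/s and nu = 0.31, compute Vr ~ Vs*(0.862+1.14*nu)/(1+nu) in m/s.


Numerator factor = 0.862 + 1.14*0.31 = 1.2154
Denominator = 1 + 0.31 = 1.31
Vr = 3636 * 1.2154 / 1.31 = 3373.43 m/s

3373.43


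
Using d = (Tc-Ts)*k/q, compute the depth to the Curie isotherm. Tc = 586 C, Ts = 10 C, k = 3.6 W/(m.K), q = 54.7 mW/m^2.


T_Curie - T_surf = 586 - 10 = 576 C
Convert q to W/m^2: 54.7 mW/m^2 = 0.0547 W/m^2
d = 576 * 3.6 / 0.0547 = 37908.59 m

37908.59


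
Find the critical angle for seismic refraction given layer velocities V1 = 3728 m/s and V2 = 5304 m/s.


V1/V2 = 3728/5304 = 0.702866
theta_c = arcsin(0.702866) = 44.6574 degrees

44.6574


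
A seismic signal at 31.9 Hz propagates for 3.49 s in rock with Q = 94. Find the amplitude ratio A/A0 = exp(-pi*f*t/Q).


pi*f*t/Q = pi*31.9*3.49/94 = 3.720815
A/A0 = exp(-3.720815) = 0.024214

0.024214


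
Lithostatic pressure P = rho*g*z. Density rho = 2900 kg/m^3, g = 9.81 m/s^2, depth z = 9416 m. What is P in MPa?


P = rho * g * z / 1e6
= 2900 * 9.81 * 9416 / 1e6
= 267875784.0 / 1e6
= 267.8758 MPa

267.8758


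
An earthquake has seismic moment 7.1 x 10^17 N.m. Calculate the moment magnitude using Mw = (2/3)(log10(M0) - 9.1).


log10(M0) = log10(7.1 x 10^17) = 17.8513
Mw = 2/3 * (17.8513 - 9.1)
= 2/3 * 8.7513
= 5.83

5.83


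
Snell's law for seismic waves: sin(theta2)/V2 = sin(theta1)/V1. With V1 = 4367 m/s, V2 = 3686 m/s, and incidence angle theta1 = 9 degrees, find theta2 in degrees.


sin(theta1) = sin(9 deg) = 0.156434
sin(theta2) = V2/V1 * sin(theta1) = 3686/4367 * 0.156434 = 0.13204
theta2 = arcsin(0.13204) = 7.5875 degrees

7.5875


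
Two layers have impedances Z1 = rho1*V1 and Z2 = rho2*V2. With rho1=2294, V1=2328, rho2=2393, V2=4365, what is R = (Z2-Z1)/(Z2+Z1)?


Z1 = 2294 * 2328 = 5340432
Z2 = 2393 * 4365 = 10445445
R = (10445445 - 5340432) / (10445445 + 5340432) = 5105013 / 15785877 = 0.3234

0.3234


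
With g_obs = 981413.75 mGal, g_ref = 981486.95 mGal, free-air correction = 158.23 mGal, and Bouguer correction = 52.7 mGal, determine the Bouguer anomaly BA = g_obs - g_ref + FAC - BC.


BA = g_obs - g_ref + FAC - BC
= 981413.75 - 981486.95 + 158.23 - 52.7
= 32.33 mGal

32.33


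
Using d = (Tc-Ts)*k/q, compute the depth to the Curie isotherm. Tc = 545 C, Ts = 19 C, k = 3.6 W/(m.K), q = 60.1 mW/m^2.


T_Curie - T_surf = 545 - 19 = 526 C
Convert q to W/m^2: 60.1 mW/m^2 = 0.0601 W/m^2
d = 526 * 3.6 / 0.0601 = 31507.49 m

31507.49


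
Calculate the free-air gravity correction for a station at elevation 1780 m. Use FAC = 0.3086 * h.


FAC = 0.3086 * h
= 0.3086 * 1780
= 549.308 mGal

549.308


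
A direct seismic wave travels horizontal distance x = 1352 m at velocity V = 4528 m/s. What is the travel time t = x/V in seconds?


t = x / V
= 1352 / 4528
= 0.2986 s

0.2986


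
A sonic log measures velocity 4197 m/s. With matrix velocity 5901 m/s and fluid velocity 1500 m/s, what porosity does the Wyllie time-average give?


1/V - 1/Vm = 1/4197 - 1/5901 = 6.88e-05
1/Vf - 1/Vm = 1/1500 - 1/5901 = 0.0004972
phi = 6.88e-05 / 0.0004972 = 0.1384

0.1384


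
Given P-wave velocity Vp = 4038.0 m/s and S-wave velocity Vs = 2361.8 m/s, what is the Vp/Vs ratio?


Vp/Vs = 4038.0 / 2361.8
= 1.7097

1.7097


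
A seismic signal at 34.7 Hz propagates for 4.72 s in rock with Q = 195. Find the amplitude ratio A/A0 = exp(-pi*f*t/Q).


pi*f*t/Q = pi*34.7*4.72/195 = 2.63868
A/A0 = exp(-2.63868) = 0.071456

0.071456


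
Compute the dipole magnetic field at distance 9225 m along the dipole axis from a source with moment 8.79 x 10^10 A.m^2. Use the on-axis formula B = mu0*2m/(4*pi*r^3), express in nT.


m = 8.79 x 10^10 = 87900000000 A.m^2
2m = 175800000000 A.m^2
r^3 = 9225^3 = 785053265625
B = (4pi*10^-7) * 175800000000 / (4*pi * 785053265625) * 1e9
= 220916.7954 / 9865270287856.71 * 1e9
= 22.3934 nT

22.3934


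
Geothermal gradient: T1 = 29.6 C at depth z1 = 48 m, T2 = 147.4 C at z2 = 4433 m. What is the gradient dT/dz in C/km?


dT = 147.4 - 29.6 = 117.8 C
dz = 4433 - 48 = 4385 m
gradient = dT/dz * 1000 = 117.8/4385 * 1000 = 26.8643 C/km

26.8643


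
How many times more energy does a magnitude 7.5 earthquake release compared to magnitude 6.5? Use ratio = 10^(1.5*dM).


M2 - M1 = 7.5 - 6.5 = 1.0
1.5 * 1.0 = 1.5
ratio = 10^1.5 = 31.62

31.62


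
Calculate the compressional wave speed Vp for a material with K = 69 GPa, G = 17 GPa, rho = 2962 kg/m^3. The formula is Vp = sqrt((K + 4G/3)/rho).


First compute the effective modulus:
K + 4G/3 = 69e9 + 4*17e9/3 = 91666666666.67 Pa
Then divide by density:
91666666666.67 / 2962 = 30947557.9563 Pa/(kg/m^3)
Take the square root:
Vp = sqrt(30947557.9563) = 5563.05 m/s

5563.05


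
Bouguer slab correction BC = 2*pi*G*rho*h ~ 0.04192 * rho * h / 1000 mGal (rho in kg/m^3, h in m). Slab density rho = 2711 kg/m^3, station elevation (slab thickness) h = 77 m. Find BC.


BC = 0.04192 * rho * h / 1000
= 0.04192 * 2711 * 77 / 1000
= 8.7507 mGal

8.7507


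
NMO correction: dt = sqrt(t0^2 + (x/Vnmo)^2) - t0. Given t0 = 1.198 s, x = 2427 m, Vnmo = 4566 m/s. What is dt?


x/Vnmo = 2427/4566 = 0.531537
(x/Vnmo)^2 = 0.282532
t0^2 = 1.435204
sqrt(1.435204 + 0.282532) = 1.310624
dt = 1.310624 - 1.198 = 0.112624

0.112624


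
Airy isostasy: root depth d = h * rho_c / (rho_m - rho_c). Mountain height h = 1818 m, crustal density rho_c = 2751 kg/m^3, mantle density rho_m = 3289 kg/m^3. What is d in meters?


rho_m - rho_c = 3289 - 2751 = 538
d = 1818 * 2751 / 538
= 5001318 / 538
= 9296.13 m

9296.13


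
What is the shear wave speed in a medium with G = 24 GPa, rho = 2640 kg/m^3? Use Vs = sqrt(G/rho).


Convert G to Pa: G = 24e9 Pa
Compute G/rho = 24e9 / 2640 = 9090909.0909
Vs = sqrt(9090909.0909) = 3015.11 m/s

3015.11


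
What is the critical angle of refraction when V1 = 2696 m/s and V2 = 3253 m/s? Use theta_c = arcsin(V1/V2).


V1/V2 = 2696/3253 = 0.828773
theta_c = arcsin(0.828773) = 55.9729 degrees

55.9729


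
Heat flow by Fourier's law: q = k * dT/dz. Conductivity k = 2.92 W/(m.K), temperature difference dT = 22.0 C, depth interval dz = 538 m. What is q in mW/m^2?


q = k * dT / dz * 1000
= 2.92 * 22.0 / 538 * 1000
= 0.119405 * 1000
= 119.4052 mW/m^2

119.4052


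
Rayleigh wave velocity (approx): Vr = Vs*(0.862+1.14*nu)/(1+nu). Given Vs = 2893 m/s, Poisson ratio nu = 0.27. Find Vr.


Numerator factor = 0.862 + 1.14*0.27 = 1.1698
Denominator = 1 + 0.27 = 1.27
Vr = 2893 * 1.1698 / 1.27 = 2664.75 m/s

2664.75


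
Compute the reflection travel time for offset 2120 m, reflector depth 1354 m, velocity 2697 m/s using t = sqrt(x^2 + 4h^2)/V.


x^2 + 4h^2 = 2120^2 + 4*1354^2 = 4494400 + 7333264 = 11827664
sqrt(11827664) = 3439.1371
t = 3439.1371 / 2697 = 1.2752 s

1.2752


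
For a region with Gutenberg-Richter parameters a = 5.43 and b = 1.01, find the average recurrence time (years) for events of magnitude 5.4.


log10(N) = 5.43 - 1.01*5.4 = -0.024
N = 10^-0.024 = 0.946237
T = 1/N = 1/0.946237 = 1.0568 years

1.0568


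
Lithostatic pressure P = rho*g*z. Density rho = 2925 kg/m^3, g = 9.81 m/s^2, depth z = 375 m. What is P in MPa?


P = rho * g * z / 1e6
= 2925 * 9.81 * 375 / 1e6
= 10760343.75 / 1e6
= 10.7603 MPa

10.7603


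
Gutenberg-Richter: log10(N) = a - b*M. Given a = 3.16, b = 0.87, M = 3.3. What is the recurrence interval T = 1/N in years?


log10(N) = 3.16 - 0.87*3.3 = 0.289
N = 10^0.289 = 1.94536
T = 1/N = 1/1.94536 = 0.514 years

0.514


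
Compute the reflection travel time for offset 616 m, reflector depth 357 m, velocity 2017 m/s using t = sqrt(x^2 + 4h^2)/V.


x^2 + 4h^2 = 616^2 + 4*357^2 = 379456 + 509796 = 889252
sqrt(889252) = 943.0016
t = 943.0016 / 2017 = 0.4675 s

0.4675


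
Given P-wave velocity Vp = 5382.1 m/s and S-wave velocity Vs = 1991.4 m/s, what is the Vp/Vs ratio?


Vp/Vs = 5382.1 / 1991.4
= 2.7027

2.7027


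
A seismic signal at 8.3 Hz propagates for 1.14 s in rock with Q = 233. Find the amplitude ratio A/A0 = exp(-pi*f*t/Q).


pi*f*t/Q = pi*8.3*1.14/233 = 0.127578
A/A0 = exp(-0.127578) = 0.880224

0.880224


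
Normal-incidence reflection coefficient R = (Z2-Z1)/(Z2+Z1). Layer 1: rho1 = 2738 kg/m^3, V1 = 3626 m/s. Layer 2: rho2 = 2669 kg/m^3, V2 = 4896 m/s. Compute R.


Z1 = 2738 * 3626 = 9927988
Z2 = 2669 * 4896 = 13067424
R = (13067424 - 9927988) / (13067424 + 9927988) = 3139436 / 22995412 = 0.1365

0.1365


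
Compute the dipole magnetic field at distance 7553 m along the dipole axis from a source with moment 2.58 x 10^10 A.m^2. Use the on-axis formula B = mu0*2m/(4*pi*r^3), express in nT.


m = 2.58 x 10^10 = 25800000000 A.m^2
2m = 51600000000 A.m^2
r^3 = 7553^3 = 430882101377
B = (4pi*10^-7) * 51600000000 / (4*pi * 430882101377) * 1e9
= 64842.47237 / 5414624176997.26 * 1e9
= 11.9754 nT

11.9754


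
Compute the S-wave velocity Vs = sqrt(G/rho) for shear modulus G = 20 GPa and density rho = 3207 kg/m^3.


Convert G to Pa: G = 20e9 Pa
Compute G/rho = 20e9 / 3207 = 6236357.9669
Vs = sqrt(6236357.9669) = 2497.27 m/s

2497.27


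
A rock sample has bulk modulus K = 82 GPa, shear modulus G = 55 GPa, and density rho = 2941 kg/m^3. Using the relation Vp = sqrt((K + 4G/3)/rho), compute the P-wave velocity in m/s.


First compute the effective modulus:
K + 4G/3 = 82e9 + 4*55e9/3 = 155333333333.33 Pa
Then divide by density:
155333333333.33 / 2941 = 52816502.3235 Pa/(kg/m^3)
Take the square root:
Vp = sqrt(52816502.3235) = 7267.5 m/s

7267.5


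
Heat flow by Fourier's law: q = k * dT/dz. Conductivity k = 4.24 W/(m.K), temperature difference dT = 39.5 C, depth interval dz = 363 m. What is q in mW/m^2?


q = k * dT / dz * 1000
= 4.24 * 39.5 / 363 * 1000
= 0.461377 * 1000
= 461.3774 mW/m^2

461.3774


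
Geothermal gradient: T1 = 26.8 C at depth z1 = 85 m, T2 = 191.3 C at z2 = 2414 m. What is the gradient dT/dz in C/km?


dT = 191.3 - 26.8 = 164.5 C
dz = 2414 - 85 = 2329 m
gradient = dT/dz * 1000 = 164.5/2329 * 1000 = 70.6312 C/km

70.6312


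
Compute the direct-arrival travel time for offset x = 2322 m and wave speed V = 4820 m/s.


t = x / V
= 2322 / 4820
= 0.4817 s

0.4817


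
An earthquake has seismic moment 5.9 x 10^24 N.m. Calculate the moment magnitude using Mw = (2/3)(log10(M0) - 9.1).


log10(M0) = log10(5.9 x 10^24) = 24.7709
Mw = 2/3 * (24.7709 - 9.1)
= 2/3 * 15.6709
= 10.45

10.45


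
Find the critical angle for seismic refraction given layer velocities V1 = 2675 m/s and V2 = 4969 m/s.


V1/V2 = 2675/4969 = 0.538338
theta_c = arcsin(0.538338) = 32.5705 degrees

32.5705


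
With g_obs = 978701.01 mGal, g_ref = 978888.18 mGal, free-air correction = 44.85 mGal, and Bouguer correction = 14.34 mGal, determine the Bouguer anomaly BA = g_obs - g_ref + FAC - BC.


BA = g_obs - g_ref + FAC - BC
= 978701.01 - 978888.18 + 44.85 - 14.34
= -156.66 mGal

-156.66


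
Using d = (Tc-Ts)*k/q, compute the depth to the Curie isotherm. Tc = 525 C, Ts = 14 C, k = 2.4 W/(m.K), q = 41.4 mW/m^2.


T_Curie - T_surf = 525 - 14 = 511 C
Convert q to W/m^2: 41.4 mW/m^2 = 0.0414 W/m^2
d = 511 * 2.4 / 0.0414 = 29623.19 m

29623.19


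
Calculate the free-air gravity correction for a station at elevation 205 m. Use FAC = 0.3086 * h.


FAC = 0.3086 * h
= 0.3086 * 205
= 63.263 mGal

63.263


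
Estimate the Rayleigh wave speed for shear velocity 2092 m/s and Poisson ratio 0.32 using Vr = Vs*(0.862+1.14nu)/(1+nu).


Numerator factor = 0.862 + 1.14*0.32 = 1.2268
Denominator = 1 + 0.32 = 1.32
Vr = 2092 * 1.2268 / 1.32 = 1944.29 m/s

1944.29


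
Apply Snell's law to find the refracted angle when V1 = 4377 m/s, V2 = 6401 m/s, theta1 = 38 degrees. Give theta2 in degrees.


sin(theta1) = sin(38 deg) = 0.615661
sin(theta2) = V2/V1 * sin(theta1) = 6401/4377 * 0.615661 = 0.900354
theta2 = arcsin(0.900354) = 64.2046 degrees

64.2046


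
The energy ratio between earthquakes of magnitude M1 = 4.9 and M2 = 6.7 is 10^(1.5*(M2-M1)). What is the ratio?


M2 - M1 = 6.7 - 4.9 = 1.8
1.5 * 1.8 = 2.7
ratio = 10^2.7 = 501.19

501.19
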